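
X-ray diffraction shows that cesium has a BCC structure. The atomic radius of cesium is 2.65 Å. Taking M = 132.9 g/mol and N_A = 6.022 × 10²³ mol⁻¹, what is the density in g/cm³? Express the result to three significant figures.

1.93 g/cm³

In a BCC lattice, atoms touch along the body diagonal, so √3·a = 4r, giving a = 6.120 Å = 6.120 × 10^-8 cm.
With Z = 2, ρ = Z·M/(N_A·a³) = 2 × 132.9 / (6.022 × 10²³ × 2.292 × 10^-22) = 1.926 g/cm³.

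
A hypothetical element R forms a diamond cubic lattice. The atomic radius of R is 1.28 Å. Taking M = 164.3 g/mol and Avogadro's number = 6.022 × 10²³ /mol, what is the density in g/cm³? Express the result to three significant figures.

In a diamond cubic lattice, nearest neighbors lie along the body diagonal with √3·a = 8r, giving a = 5.912 Å = 5.912 × 10^-8 cm.
With Z = 8, ρ = Z·M/(N_A·a³) = 8 × 164.3 / (6.022 × 10²³ × 2.066 × 10^-22) = 10.56 g/cm³.

10.6 g/cm³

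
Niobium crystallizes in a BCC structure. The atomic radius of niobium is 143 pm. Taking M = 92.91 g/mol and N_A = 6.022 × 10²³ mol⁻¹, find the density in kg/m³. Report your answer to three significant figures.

In a BCC lattice, atoms touch along the body diagonal, so √3·a = 4r, giving a = 330.2 pm = 3.302 × 10^-8 cm.
With Z = 2, ρ = Z·M/(N_A·a³) = 2 × 92.91 / (6.022 × 10²³ × 3.602 × 10^-23) = 8.567 g/cm³ = 8570 kg/m³.

8570 kg/m³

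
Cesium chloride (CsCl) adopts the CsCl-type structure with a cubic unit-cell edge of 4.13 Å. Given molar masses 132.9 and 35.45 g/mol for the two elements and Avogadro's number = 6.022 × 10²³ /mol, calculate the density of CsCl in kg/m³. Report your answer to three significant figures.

The CsCl-type structure contains Z = 1 formula unit per cell; M(CsCl) = 132.9 + 35.45 = 168.35 g/mol.
a³ = (4.130 × 10^-8 cm)³ = 7.044 × 10^-23 cm³.
ρ = 1 × 168.35 / (6.022 × 10²³ × 7.044 × 10^-23) = 3.968 g/cm³ = 3970 kg/m³.

3970 kg/m³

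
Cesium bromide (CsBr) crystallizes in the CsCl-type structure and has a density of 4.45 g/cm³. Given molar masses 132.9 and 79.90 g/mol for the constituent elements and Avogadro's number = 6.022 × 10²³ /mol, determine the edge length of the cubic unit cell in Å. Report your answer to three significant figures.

4.30 Å

M(CsBr) = 212.8 g/mol; Z = 1 formula unit per cell.
a³ = Z·M/(N_A·ρ) = 1 × 212.8 / (6.022 × 10²³ × 4.45) = 7.941 × 10^-23 cm³, so a = 4.298 × 10^-8 cm = 4.30 Å.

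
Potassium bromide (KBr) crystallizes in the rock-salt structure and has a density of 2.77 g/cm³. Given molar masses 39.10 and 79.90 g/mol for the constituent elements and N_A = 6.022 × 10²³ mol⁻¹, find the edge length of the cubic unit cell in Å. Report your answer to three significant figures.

M(KBr) = 119.0 g/mol; Z = 4 formula units per cell.
a³ = Z·M/(N_A·ρ) = 4 × 119.0 / (6.022 × 10²³ × 2.77) = 2.854 × 10^-22 cm³, so a = 6.584 × 10^-8 cm = 6.58 Å.

6.58 Å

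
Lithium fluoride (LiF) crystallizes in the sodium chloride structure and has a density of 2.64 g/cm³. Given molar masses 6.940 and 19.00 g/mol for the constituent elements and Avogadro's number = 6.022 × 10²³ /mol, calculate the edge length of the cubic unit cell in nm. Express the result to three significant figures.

M(LiF) = 25.94 g/mol; Z = 4 formula units per cell.
a³ = Z·M/(N_A·ρ) = 4 × 25.94 / (6.022 × 10²³ × 2.64) = 6.527 × 10^-23 cm³, so a = 4.026 × 10^-8 cm = 0.403 nm.

0.403 nm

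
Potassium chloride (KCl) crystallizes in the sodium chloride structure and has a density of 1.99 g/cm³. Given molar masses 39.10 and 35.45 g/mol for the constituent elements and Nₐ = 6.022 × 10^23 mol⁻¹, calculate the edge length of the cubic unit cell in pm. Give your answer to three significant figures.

M(KCl) = 74.55 g/mol; Z = 4 formula units per cell.
a³ = Z·M/(N_A·ρ) = 4 × 74.55 / (6.022 × 10²³ × 1.99) = 2.488 × 10^-22 cm³, so a = 6.290 × 10^-8 cm = 629 pm.

629 pm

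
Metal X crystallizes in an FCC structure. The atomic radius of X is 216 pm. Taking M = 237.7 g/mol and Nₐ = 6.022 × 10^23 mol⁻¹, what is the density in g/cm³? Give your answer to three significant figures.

In an FCC lattice, atoms touch along the face diagonal, so √2·a = 4r, giving a = 610.9 pm = 6.109 × 10^-8 cm.
With Z = 4, ρ = Z·M/(N_A·a³) = 4 × 237.7 / (6.022 × 10²³ × 2.280 × 10^-22) = 6.924 g/cm³.

6.92 g/cm³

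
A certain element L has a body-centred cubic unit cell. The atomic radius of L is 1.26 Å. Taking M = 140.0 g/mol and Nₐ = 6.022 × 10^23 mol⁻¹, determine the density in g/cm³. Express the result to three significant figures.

In a BCC lattice, atoms touch along the body diagonal, so √3·a = 4r, giving a = 2.910 Å = 2.910 × 10^-8 cm.
With Z = 2, ρ = Z·M/(N_A·a³) = 2 × 140.0 / (6.022 × 10²³ × 2.464 × 10^-23) = 18.87 g/cm³.

18.9 g/cm³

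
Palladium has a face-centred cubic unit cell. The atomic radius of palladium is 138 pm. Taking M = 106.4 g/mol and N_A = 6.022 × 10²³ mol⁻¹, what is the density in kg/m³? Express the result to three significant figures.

11900 kg/m³

In an FCC lattice, atoms touch along the face diagonal, so √2·a = 4r, giving a = 390.3 pm = 3.903 × 10^-8 cm.
With Z = 4, ρ = Z·M/(N_A·a³) = 4 × 106.4 / (6.022 × 10²³ × 5.947 × 10^-23) = 11.88 g/cm³ = 11900 kg/m³.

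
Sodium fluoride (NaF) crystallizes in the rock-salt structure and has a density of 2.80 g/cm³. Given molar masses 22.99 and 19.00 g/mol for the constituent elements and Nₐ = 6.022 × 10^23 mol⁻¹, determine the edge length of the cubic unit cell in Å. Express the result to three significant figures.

4.64 Å

M(NaF) = 41.99 g/mol; Z = 4 formula units per cell.
a³ = Z·M/(N_A·ρ) = 4 × 41.99 / (6.022 × 10²³ × 2.80) = 9.961 × 10^-23 cm³, so a = 4.636 × 10^-8 cm = 4.64 Å.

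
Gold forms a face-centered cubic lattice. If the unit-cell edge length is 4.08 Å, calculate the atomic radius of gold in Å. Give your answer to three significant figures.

1.44 Å

In an FCC lattice, atoms touch along the face diagonal, so √2·a = 4r.
r = √2·a/4 = 1.4142 × 4.08 / 4 = 1.44 Å.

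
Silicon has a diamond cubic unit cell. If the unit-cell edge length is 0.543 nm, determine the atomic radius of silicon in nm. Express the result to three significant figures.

In a diamond cubic lattice, nearest neighbors lie along the body diagonal with √3·a = 8r.
r = √3·a/8 = 1.7321 × 0.543 / 8 = 0.118 nm.

0.118 nm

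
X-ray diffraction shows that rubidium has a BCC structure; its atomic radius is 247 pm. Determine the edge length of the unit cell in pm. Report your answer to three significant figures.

570 pm

In a BCC lattice, atoms touch along the body diagonal, so √3·a = 4r.
a = 4r/√3 = 4 × 247 / 1.7321 = 570 pm.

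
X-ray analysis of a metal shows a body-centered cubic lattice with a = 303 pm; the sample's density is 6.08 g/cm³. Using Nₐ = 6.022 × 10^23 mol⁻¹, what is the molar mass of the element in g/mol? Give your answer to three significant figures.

50.9 g/mol

A BCC cell has Z = 2 atoms; a = 3.030 × 10^-8 cm.
M = ρ·N_A·a³/Z = 6.08 × 6.022 × 10²³ × 2.782 × 10^-23 / 2 = 50.9 g/mol.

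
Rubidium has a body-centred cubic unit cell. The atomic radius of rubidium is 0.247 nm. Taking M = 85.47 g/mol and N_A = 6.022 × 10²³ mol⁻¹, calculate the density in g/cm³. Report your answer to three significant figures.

In a BCC lattice, atoms touch along the body diagonal, so √3·a = 4r, giving a = 0.5704 nm = 5.704 × 10^-8 cm.
With Z = 2, ρ = Z·M/(N_A·a³) = 2 × 85.47 / (6.022 × 10²³ × 1.856 × 10^-22) = 1.529 g/cm³.

1.53 g/cm³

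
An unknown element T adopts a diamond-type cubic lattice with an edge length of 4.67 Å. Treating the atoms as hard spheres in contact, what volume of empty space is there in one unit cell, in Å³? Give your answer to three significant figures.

In a diamond cubic lattice nearest neighbors lie along the body diagonal with √3·a = 8r, so r = 0.2165a = 1.011 Å.
V_cell = a³ = 101.8 Å³; V_atoms = 8 × (4/3)πr³ = 34.64 Å³.
Empty space = 101.8 − 34.64 = 67.2 Å³.

67.2 Å³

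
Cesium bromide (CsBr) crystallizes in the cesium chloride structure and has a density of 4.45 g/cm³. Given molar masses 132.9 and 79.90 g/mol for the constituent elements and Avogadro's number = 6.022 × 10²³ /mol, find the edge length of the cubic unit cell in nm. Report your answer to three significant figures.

0.430 nm

M(CsBr) = 212.8 g/mol; Z = 1 formula unit per cell.
a³ = Z·M/(N_A·ρ) = 1 × 212.8 / (6.022 × 10²³ × 4.45) = 7.941 × 10^-23 cm³, so a = 4.298 × 10^-8 cm = 0.430 nm.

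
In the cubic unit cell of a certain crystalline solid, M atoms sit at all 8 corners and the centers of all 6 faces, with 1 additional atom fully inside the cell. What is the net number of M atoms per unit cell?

5

Corner atoms are shared by 8 cells (1/8 each), face atoms by 2 (1/2 each), interior atoms are unshared.
Net atoms = 8 × 1/8 + 6 × 1/2 + 1 = 1 + 3 + 1 = 5.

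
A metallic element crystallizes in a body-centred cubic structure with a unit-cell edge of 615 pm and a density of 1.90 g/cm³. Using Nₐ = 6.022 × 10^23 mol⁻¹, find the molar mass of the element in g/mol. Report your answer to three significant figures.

A BCC cell has Z = 2 atoms; a = 6.150 × 10^-8 cm.
M = ρ·N_A·a³/Z = 1.90 × 6.022 × 10²³ × 2.326 × 10^-22 / 2 = 133 g/mol.

133 g/mol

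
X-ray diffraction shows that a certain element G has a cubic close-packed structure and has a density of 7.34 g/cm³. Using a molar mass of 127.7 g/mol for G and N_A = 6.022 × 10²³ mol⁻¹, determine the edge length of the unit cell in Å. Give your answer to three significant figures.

4.87 Å

With Z = 4 atoms per FCC cell, a³ = Z·M/(N_A·ρ) = 4 × 127.7 / (6.022 × 10²³ × 7.340 g/cm³) = 1.156 × 10^-22 cm³.
a = (1.156 × 10^-22)^(1/3) = 4.871 × 10^-8 cm = 4.87 Å.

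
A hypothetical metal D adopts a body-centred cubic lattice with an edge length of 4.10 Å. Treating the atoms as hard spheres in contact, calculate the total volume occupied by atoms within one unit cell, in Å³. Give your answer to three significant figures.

In a BCC lattice atoms touch along the body diagonal, so √3·a = 4r, so r = 0.4330a = 1.775 Å.
V_atoms = Z × (4/3)πr³ = 2 × (4/3)π × (1.775)³ = 46.9 Å³.

46.9 Å³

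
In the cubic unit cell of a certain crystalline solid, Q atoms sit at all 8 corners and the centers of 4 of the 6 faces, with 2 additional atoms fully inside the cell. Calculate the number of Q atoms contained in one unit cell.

Corner atoms are shared by 8 cells (1/8 each), face atoms by 2 (1/2 each), interior atoms are unshared.
Net atoms = 8 × 1/8 + 4 × 1/2 + 2 = 1 + 2 + 2 = 5.

5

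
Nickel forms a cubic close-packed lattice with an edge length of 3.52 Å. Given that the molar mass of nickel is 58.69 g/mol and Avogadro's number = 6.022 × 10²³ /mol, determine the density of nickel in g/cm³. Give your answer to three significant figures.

8.94 g/cm³

An FCC unit cell contains Z = 4 atoms.
Cell volume: a³ = (3.52 Å)³ = (3.520 × 10^-8 cm)³ = 4.361 × 10^-23 cm³.
ρ = Z·M/(N_A·a³) = 4 × 58.69 / (6.022 × 10²³ × 4.361 × 10^-23) = 8.938 g/cm³.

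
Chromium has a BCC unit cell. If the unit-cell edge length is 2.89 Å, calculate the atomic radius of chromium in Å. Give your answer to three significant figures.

In a BCC lattice, atoms touch along the body diagonal, so √3·a = 4r.
r = √3·a/4 = 1.7321 × 2.89 / 4 = 1.25 Å.

1.25 Å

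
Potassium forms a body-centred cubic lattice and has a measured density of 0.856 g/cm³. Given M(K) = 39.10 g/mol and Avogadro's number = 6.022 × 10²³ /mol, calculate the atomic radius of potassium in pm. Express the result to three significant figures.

For a BCC cell (Z = 2), a³ = Z·M/(N_A·ρ) = 2 × 39.10 / (6.022 × 10²³ × 0.8560) = 1.517 × 10^-22 cm³, so a = 5.333 × 10^-8 cm = 533.3 pm.
Atoms touch along the body diagonal, so √3·a = 4r, so r = 0.4330 × a = 231 pm.

231 pm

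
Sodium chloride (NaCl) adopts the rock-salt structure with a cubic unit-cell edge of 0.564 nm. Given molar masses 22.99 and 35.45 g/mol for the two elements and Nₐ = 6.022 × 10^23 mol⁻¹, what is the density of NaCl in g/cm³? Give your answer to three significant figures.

The rock-salt structure contains Z = 4 formula units per cell; M(NaCl) = 22.99 + 35.45 = 58.44 g/mol.
a³ = (5.640 × 10^-8 cm)³ = 1.794 × 10^-22 cm³.
ρ = 4 × 58.44 / (6.022 × 10²³ × 1.794 × 10^-22) = 2.164 g/cm³.

2.16 g/cm³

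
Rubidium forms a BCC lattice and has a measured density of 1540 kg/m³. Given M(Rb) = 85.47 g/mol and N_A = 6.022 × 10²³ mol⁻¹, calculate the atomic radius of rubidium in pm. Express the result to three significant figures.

246 pm

For a BCC cell (Z = 2), a³ = Z·M/(N_A·ρ) = 2 × 85.47 / (6.022 × 10²³ × 1.540) = 1.843 × 10^-22 cm³, so a = 5.691 × 10^-8 cm = 569.1 pm.
Atoms touch along the body diagonal, so √3·a = 4r, so r = 0.4330 × a = 246 pm.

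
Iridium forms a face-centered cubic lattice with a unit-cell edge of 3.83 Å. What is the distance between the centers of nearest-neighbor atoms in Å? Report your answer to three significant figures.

In an FCC structure, atoms touch along the face diagonal, so √2·a = 4r; the nearest-neighbor distance equals 2r = 0.7071·a.
d = 0.7071 × 3.83 = 2.71 Å.

2.71 Å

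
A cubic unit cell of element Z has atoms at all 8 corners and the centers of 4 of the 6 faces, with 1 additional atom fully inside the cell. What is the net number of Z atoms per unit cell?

4

Corner atoms are shared by 8 cells (1/8 each), face atoms by 2 (1/2 each), interior atoms are unshared.
Net atoms = 8 × 1/8 + 4 × 1/2 + 1 = 1 + 2 + 1 = 4.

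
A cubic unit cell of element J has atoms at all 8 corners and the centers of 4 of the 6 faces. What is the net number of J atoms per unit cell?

3

Corner atoms are shared by 8 cells (1/8 each), face atoms by 2 (1/2 each).
Net atoms = 8 × 1/8 + 4 × 1/2 = 1 + 2 = 3.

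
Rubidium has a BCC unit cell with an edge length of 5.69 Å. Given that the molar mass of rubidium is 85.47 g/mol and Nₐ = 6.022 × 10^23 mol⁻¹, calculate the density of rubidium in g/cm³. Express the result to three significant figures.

A BCC unit cell contains Z = 2 atoms.
Cell volume: a³ = (5.69 Å)³ = (5.690 × 10^-8 cm)³ = 1.842 × 10^-22 cm³.
ρ = Z·M/(N_A·a³) = 2 × 85.47 / (6.022 × 10²³ × 1.842 × 10^-22) = 1.541 g/cm³.

1.54 g/cm³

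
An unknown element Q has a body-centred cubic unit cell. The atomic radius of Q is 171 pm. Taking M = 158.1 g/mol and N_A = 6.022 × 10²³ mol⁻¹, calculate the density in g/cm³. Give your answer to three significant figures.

8.53 g/cm³

In a BCC lattice, atoms touch along the body diagonal, so √3·a = 4r, giving a = 394.9 pm = 3.949 × 10^-8 cm.
With Z = 2, ρ = Z·M/(N_A·a³) = 2 × 158.1 / (6.022 × 10²³ × 6.159 × 10^-23) = 8.526 g/cm³.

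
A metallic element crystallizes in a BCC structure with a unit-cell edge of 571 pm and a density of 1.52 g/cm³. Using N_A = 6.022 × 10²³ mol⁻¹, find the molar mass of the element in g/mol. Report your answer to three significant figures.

85.2 g/mol

A BCC cell has Z = 2 atoms; a = 5.710 × 10^-8 cm.
M = ρ·N_A·a³/Z = 1.52 × 6.022 × 10²³ × 1.862 × 10^-22 / 2 = 85.2 g/mol.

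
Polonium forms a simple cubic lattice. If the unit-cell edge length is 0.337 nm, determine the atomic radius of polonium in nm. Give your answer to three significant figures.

0.169 nm

In a simple cubic lattice, atoms touch along the cell edge, so a = 2r.
r = a/2 = 0.337/2 = 0.169 nm.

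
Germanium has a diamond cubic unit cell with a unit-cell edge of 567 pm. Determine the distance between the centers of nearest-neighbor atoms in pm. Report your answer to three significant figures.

246 pm

In a diamond cubic structure, nearest neighbors lie along the body diagonal with √3·a = 8r; the nearest-neighbor distance equals 2r = 0.4330·a.
d = 0.4330 × 567 = 246 pm.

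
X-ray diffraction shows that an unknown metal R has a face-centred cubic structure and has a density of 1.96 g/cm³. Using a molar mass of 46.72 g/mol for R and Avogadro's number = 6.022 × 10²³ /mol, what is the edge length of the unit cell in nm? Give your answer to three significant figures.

With Z = 4 atoms per FCC cell, a³ = Z·M/(N_A·ρ) = 4 × 46.72 / (6.022 × 10²³ × 1.960 g/cm³) = 1.583 × 10^-22 cm³.
a = (1.583 × 10^-22)^(1/3) = 5.410 × 10^-8 cm = 0.541 nm.

0.541 nm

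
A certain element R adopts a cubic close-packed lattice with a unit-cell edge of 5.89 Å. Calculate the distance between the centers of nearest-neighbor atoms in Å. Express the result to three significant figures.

4.16 Å

In an FCC structure, atoms touch along the face diagonal, so √2·a = 4r; the nearest-neighbor distance equals 2r = 0.7071·a.
d = 0.7071 × 5.89 = 4.16 Å.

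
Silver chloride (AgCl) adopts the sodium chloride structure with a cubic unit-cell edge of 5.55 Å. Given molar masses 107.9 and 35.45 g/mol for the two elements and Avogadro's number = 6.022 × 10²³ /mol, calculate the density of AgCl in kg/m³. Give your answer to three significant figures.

5570 kg/m³

The sodium chloride structure contains Z = 4 formula units per cell; M(AgCl) = 107.9 + 35.45 = 143.35 g/mol.
a³ = (5.550 × 10^-8 cm)³ = 1.710 × 10^-22 cm³.
ρ = 4 × 143.35 / (6.022 × 10²³ × 1.710 × 10^-22) = 5.570 g/cm³ = 5570 kg/m³.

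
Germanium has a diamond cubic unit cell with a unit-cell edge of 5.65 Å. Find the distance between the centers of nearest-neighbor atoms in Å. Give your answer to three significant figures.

2.45 Å

In a diamond cubic structure, nearest neighbors lie along the body diagonal with √3·a = 8r; the nearest-neighbor distance equals 2r = 0.4330·a.
d = 0.4330 × 5.65 = 2.45 Å.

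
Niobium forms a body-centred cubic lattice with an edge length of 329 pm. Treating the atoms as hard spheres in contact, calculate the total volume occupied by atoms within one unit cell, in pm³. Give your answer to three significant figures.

2.42 × 10^7 pm³

In a BCC lattice atoms touch along the body diagonal, so √3·a = 4r, so r = 0.4330a = 142.5 pm.
V_atoms = Z × (4/3)πr³ = 2 × (4/3)π × (142.5)³ = 2.42 × 10^7 pm³.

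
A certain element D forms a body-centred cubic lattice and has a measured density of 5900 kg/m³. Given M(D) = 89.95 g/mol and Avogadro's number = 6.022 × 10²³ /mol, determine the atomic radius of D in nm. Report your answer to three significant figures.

For a BCC cell (Z = 2), a³ = Z·M/(N_A·ρ) = 2 × 89.95 / (6.022 × 10²³ × 5.900) = 5.063 × 10^-23 cm³, so a = 3.700 × 10^-8 cm = 0.3700 nm.
Atoms touch along the body diagonal, so √3·a = 4r, so r = 0.4330 × a = 0.160 nm.

0.160 nm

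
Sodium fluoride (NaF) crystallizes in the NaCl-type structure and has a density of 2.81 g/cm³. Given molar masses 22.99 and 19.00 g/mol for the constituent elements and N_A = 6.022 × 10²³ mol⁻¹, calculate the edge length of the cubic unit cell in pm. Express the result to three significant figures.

463 pm

M(NaF) = 41.99 g/mol; Z = 4 formula units per cell.
a³ = Z·M/(N_A·ρ) = 4 × 41.99 / (6.022 × 10²³ × 2.81) = 9.926 × 10^-23 cm³, so a = 4.630 × 10^-8 cm = 463 pm.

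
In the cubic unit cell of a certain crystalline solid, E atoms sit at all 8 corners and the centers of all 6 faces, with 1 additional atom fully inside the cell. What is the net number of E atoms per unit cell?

Corner atoms are shared by 8 cells (1/8 each), face atoms by 2 (1/2 each), interior atoms are unshared.
Net atoms = 8 × 1/8 + 6 × 1/2 + 1 = 1 + 3 + 1 = 5.

5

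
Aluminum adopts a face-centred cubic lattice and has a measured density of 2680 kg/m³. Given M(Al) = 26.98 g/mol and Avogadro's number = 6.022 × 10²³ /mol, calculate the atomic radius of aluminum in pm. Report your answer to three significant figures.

144 pm

For an FCC cell (Z = 4), a³ = Z·M/(N_A·ρ) = 4 × 26.98 / (6.022 × 10²³ × 2.680) = 6.687 × 10^-23 cm³, so a = 4.059 × 10^-8 cm = 405.9 pm.
Atoms touch along the face diagonal, so √2·a = 4r, so r = 0.3536 × a = 144 pm.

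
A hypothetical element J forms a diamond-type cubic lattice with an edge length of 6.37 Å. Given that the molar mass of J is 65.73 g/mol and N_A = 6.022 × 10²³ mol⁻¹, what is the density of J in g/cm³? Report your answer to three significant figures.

A diamond cubic unit cell contains Z = 8 atoms.
Cell volume: a³ = (6.37 Å)³ = (6.370 × 10^-8 cm)³ = 2.585 × 10^-22 cm³.
ρ = Z·M/(N_A·a³) = 8 × 65.73 / (6.022 × 10²³ × 2.585 × 10^-22) = 3.378 g/cm³.

3.38 g/cm³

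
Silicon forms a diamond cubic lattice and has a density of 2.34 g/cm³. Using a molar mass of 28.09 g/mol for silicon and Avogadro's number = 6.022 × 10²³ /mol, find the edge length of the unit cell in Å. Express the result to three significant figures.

5.42 Å

With Z = 8 atoms per diamond cubic cell, a³ = Z·M/(N_A·ρ) = 8 × 28.09 / (6.022 × 10²³ × 2.340 g/cm³) = 1.595 × 10^-22 cm³.
a = (1.595 × 10^-22)^(1/3) = 5.423 × 10^-8 cm = 5.42 Å.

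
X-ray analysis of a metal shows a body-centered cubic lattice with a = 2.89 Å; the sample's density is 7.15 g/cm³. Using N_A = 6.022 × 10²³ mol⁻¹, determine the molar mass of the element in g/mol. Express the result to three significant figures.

52.0 g/mol

A BCC cell has Z = 2 atoms; a = 2.890 × 10^-8 cm.
M = ρ·N_A·a³/Z = 7.15 × 6.022 × 10²³ × 2.414 × 10^-23 / 2 = 52.0 g/mol.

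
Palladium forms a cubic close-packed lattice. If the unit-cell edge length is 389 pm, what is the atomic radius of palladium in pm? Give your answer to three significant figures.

138 pm

In an FCC lattice, atoms touch along the face diagonal, so √2·a = 4r.
r = √2·a/4 = 1.4142 × 389 / 4 = 138 pm.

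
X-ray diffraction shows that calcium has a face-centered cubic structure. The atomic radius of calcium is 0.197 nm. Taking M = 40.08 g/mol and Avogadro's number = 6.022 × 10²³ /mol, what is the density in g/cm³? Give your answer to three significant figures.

In an FCC lattice, atoms touch along the face diagonal, so √2·a = 4r, giving a = 0.5572 nm = 5.572 × 10^-8 cm.
With Z = 4, ρ = Z·M/(N_A·a³) = 4 × 40.08 / (6.022 × 10²³ × 1.730 × 10^-22) = 1.539 g/cm³.

1.54 g/cm³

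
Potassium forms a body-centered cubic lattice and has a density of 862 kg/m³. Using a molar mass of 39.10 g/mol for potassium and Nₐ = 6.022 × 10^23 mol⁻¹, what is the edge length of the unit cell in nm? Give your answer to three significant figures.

0.532 nm

With Z = 2 atoms per BCC cell, a³ = Z·M/(N_A·ρ) = 2 × 39.10 / (6.022 × 10²³ × 0.8620 g/cm³) = 1.506 × 10^-22 cm³.
a = (1.506 × 10^-22)^(1/3) = 5.321 × 10^-8 cm = 0.532 nm.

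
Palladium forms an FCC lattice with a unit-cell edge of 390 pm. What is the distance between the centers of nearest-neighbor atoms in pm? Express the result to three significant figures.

276 pm

In an FCC structure, atoms touch along the face diagonal, so √2·a = 4r; the nearest-neighbor distance equals 2r = 0.7071·a.
d = 0.7071 × 390 = 276 pm.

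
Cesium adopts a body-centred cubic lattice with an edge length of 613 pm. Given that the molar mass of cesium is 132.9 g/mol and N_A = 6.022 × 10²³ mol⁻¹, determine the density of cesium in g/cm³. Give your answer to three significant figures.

A BCC unit cell contains Z = 2 atoms.
Cell volume: a³ = (613 pm)³ = (6.130 × 10^-8 cm)³ = 2.303 × 10^-22 cm³.
ρ = Z·M/(N_A·a³) = 2 × 132.9 / (6.022 × 10²³ × 2.303 × 10^-22) = 1.916 g/cm³.

1.92 g/cm³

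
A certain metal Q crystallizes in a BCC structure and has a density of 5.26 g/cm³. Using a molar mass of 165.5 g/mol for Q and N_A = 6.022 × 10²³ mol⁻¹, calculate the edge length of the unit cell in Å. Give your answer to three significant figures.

With Z = 2 atoms per BCC cell, a³ = Z·M/(N_A·ρ) = 2 × 165.5 / (6.022 × 10²³ × 5.260 g/cm³) = 1.045 × 10^-22 cm³.
a = (1.045 × 10^-22)^(1/3) = 4.710 × 10^-8 cm = 4.71 Å.

4.71 Å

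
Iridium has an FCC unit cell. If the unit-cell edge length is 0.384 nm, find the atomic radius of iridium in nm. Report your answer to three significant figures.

In an FCC lattice, atoms touch along the face diagonal, so √2·a = 4r.
r = √2·a/4 = 1.4142 × 0.384 / 4 = 0.136 nm.

0.136 nm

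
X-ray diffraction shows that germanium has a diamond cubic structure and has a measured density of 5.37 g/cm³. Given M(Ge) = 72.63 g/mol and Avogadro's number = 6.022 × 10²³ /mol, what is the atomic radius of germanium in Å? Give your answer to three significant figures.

For a diamond cubic cell (Z = 8), a³ = Z·M/(N_A·ρ) = 8 × 72.63 / (6.022 × 10²³ × 5.370) = 1.797 × 10^-22 cm³, so a = 5.643 × 10^-8 cm = 5.643 Å.
Nearest neighbors lie along the body diagonal with √3·a = 8r, so r = 0.2165 × a = 1.22 Å.

1.22 Å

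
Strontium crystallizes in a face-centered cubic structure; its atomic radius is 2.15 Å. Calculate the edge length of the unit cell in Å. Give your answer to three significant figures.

6.08 Å

In an FCC lattice, atoms touch along the face diagonal, so √2·a = 4r.
a = 4r/√2 = 4 × 2.15 / 1.4142 = 6.08 Å.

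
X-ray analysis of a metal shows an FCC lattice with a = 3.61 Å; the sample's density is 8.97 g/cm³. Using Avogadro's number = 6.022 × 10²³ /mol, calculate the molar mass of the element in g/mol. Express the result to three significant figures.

63.5 g/mol

An FCC cell has Z = 4 atoms; a = 3.610 × 10^-8 cm.
M = ρ·N_A·a³/Z = 8.97 × 6.022 × 10²³ × 4.705 × 10^-23 / 4 = 63.5 g/mol.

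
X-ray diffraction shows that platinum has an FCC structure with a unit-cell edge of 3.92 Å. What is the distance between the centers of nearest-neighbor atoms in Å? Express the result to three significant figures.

In an FCC structure, atoms touch along the face diagonal, so √2·a = 4r; the nearest-neighbor distance equals 2r = 0.7071·a.
d = 0.7071 × 3.92 = 2.77 Å.

2.77 Å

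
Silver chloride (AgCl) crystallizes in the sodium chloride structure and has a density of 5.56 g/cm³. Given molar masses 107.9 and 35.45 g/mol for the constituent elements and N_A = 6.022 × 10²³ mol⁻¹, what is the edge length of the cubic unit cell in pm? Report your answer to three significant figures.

M(AgCl) = 143.35 g/mol; Z = 4 formula units per cell.
a³ = Z·M/(N_A·ρ) = 4 × 143.35 / (6.022 × 10²³ × 5.56) = 1.713 × 10^-22 cm³, so a = 5.553 × 10^-8 cm = 555 pm.

555 pm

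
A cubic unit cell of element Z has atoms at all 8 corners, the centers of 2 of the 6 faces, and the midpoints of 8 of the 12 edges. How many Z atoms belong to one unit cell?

4

Corner atoms are shared by 8 cells (1/8 each), face atoms by 2 (1/2 each), edge atoms by 4 (1/4 each).
Net atoms = 8 × 1/8 + 2 × 1/2 + 8 × 1/4 = 1 + 1 + 2 = 4.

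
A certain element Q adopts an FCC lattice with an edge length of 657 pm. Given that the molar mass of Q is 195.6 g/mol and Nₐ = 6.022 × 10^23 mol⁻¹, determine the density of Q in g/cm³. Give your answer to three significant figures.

4.58 g/cm³

An FCC unit cell contains Z = 4 atoms.
Cell volume: a³ = (657 pm)³ = (6.570 × 10^-8 cm)³ = 2.836 × 10^-22 cm³.
ρ = Z·M/(N_A·a³) = 4 × 195.6 / (6.022 × 10²³ × 2.836 × 10^-22) = 4.581 g/cm³.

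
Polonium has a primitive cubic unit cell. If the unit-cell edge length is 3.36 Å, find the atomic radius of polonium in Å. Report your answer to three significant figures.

1.68 Å

In a simple cubic lattice, atoms touch along the cell edge, so a = 2r.
r = a/2 = 3.36/2 = 1.68 Å.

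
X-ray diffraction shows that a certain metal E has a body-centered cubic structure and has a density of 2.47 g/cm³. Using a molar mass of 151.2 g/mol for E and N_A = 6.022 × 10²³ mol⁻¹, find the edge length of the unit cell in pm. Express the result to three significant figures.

588 pm

With Z = 2 atoms per BCC cell, a³ = Z·M/(N_A·ρ) = 2 × 151.2 / (6.022 × 10²³ × 2.470 g/cm³) = 2.033 × 10^-22 cm³.
a = (2.033 × 10^-22)^(1/3) = 5.880 × 10^-8 cm = 588 pm.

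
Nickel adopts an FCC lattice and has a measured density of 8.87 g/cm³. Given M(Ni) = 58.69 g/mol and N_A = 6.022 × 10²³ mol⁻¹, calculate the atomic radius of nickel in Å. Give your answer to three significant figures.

For an FCC cell (Z = 4), a³ = Z·M/(N_A·ρ) = 4 × 58.69 / (6.022 × 10²³ × 8.870) = 4.395 × 10^-23 cm³, so a = 3.529 × 10^-8 cm = 3.529 Å.
Atoms touch along the face diagonal, so √2·a = 4r, so r = 0.3536 × a = 1.25 Å.

1.25 Å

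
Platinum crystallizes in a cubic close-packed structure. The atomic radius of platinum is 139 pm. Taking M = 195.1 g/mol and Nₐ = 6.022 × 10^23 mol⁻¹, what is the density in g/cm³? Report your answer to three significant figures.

21.3 g/cm³

In an FCC lattice, atoms touch along the face diagonal, so √2·a = 4r, giving a = 393.2 pm = 3.932 × 10^-8 cm.
With Z = 4, ρ = Z·M/(N_A·a³) = 4 × 195.1 / (6.022 × 10²³ × 6.077 × 10^-23) = 21.33 g/cm³.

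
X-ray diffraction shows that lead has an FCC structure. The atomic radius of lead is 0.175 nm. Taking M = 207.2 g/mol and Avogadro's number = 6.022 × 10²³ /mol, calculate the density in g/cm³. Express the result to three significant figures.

In an FCC lattice, atoms touch along the face diagonal, so √2·a = 4r, giving a = 0.4950 nm = 4.950 × 10^-8 cm.
With Z = 4, ρ = Z·M/(N_A·a³) = 4 × 207.2 / (6.022 × 10²³ × 1.213 × 10^-22) = 11.35 g/cm³.

11.3 g/cm³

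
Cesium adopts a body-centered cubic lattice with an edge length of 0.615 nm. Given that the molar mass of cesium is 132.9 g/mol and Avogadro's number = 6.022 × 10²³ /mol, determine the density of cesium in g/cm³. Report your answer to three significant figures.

A BCC unit cell contains Z = 2 atoms.
Cell volume: a³ = (0.615 nm)³ = (6.150 × 10^-8 cm)³ = 2.326 × 10^-22 cm³.
ρ = Z·M/(N_A·a³) = 2 × 132.9 / (6.022 × 10²³ × 2.326 × 10^-22) = 1.898 g/cm³.

1.90 g/cm³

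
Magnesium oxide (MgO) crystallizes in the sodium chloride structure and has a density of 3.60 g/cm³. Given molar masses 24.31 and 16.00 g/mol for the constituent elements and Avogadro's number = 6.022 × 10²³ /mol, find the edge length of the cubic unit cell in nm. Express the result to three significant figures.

0.421 nm

M(MgO) = 40.31 g/mol; Z = 4 formula units per cell.
a³ = Z·M/(N_A·ρ) = 4 × 40.31 / (6.022 × 10²³ × 3.60) = 7.438 × 10^-23 cm³, so a = 4.205 × 10^-8 cm = 0.421 nm.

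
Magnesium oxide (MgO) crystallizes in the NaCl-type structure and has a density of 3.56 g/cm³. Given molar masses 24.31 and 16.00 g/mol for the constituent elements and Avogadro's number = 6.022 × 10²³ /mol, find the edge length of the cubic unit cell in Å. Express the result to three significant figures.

4.22 Å

M(MgO) = 40.31 g/mol; Z = 4 formula units per cell.
a³ = Z·M/(N_A·ρ) = 4 × 40.31 / (6.022 × 10²³ × 3.56) = 7.521 × 10^-23 cm³, so a = 4.221 × 10^-8 cm = 4.22 Å.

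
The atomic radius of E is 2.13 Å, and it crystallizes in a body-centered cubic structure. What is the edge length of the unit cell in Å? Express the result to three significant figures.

4.92 Å

In a BCC lattice, atoms touch along the body diagonal, so √3·a = 4r.
a = 4r/√3 = 4 × 2.13 / 1.7321 = 4.92 Å.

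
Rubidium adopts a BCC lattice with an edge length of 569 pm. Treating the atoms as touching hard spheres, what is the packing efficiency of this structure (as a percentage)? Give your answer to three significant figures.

68.0%

In a BCC lattice atoms touch along the body diagonal, so √3·a = 4r, so r = 0.4330a = 246.4 pm.
Packing fraction = Z·(4/3)πr³ / a³ = 2 × (4/3)π × (246.4)³ / (569)³ = 0.6802 = 68.0%.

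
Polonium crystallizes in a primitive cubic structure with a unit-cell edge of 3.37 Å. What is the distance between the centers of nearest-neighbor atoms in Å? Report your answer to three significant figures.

3.37 Å

In a simple cubic structure, atoms touch along the cell edge, so a = 2r; the nearest-neighbor distance equals 2r = 1.000·a.
d = 1.000 × 3.37 = 3.37 Å.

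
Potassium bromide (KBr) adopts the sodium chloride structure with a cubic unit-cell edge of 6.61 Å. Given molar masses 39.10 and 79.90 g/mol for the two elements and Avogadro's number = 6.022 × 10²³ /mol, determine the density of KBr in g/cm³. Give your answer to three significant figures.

2.74 g/cm³

The sodium chloride structure contains Z = 4 formula units per cell; M(KBr) = 39.10 + 79.90 = 119.0 g/mol.
a³ = (6.610 × 10^-8 cm)³ = 2.888 × 10^-22 cm³.
ρ = 4 × 119.0 / (6.022 × 10²³ × 2.888 × 10^-22) = 2.737 g/cm³.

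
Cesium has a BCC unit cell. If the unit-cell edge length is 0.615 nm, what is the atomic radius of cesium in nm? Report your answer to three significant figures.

0.266 nm

In a BCC lattice, atoms touch along the body diagonal, so √3·a = 4r.
r = √3·a/4 = 1.7321 × 0.615 / 4 = 0.266 nm.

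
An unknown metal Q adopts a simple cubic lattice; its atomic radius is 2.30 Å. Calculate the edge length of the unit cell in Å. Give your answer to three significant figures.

4.60 Å

In a simple cubic lattice, atoms touch along the cell edge, so a = 2r.
a = 2r = 2 × 2.30 = 4.60 Å.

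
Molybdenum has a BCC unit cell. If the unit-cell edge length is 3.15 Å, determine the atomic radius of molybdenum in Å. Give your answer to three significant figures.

In a BCC lattice, atoms touch along the body diagonal, so √3·a = 4r.
r = √3·a/4 = 1.7321 × 3.15 / 4 = 1.36 Å.

1.36 Å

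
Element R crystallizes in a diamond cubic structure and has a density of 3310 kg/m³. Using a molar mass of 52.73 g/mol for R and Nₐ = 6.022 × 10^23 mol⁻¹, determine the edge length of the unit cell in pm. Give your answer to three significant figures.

With Z = 8 atoms per diamond cubic cell, a³ = Z·M/(N_A·ρ) = 8 × 52.73 / (6.022 × 10²³ × 3.310 g/cm³) = 2.116 × 10^-22 cm³.
a = (2.116 × 10^-22)^(1/3) = 5.959 × 10^-8 cm = 596 pm.

596 pm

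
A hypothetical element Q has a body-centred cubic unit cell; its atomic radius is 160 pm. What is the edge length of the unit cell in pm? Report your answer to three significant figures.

In a BCC lattice, atoms touch along the body diagonal, so √3·a = 4r.
a = 4r/√3 = 4 × 160 / 1.7321 = 370 pm.

370 pm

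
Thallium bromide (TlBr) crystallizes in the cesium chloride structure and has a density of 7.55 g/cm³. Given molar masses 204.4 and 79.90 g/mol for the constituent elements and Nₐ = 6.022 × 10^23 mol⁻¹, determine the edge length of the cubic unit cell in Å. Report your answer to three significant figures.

M(TlBr) = 284.3 g/mol; Z = 1 formula unit per cell.
a³ = Z·M/(N_A·ρ) = 1 × 284.3 / (6.022 × 10²³ × 7.55) = 6.253 × 10^-23 cm³, so a = 3.969 × 10^-8 cm = 3.97 Å.

3.97 Å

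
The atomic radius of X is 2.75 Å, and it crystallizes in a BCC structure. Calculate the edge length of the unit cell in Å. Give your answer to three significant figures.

In a BCC lattice, atoms touch along the body diagonal, so √3·a = 4r.
a = 4r/√3 = 4 × 2.75 / 1.7321 = 6.35 Å.

6.35 Å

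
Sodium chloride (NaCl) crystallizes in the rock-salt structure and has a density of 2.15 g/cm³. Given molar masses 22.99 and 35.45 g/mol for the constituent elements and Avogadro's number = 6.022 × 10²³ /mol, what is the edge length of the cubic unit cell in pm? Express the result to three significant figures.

565 pm

M(NaCl) = 58.44 g/mol; Z = 4 formula units per cell.
a³ = Z·M/(N_A·ρ) = 4 × 58.44 / (6.022 × 10²³ × 2.15) = 1.805 × 10^-22 cm³, so a = 5.652 × 10^-8 cm = 565 pm.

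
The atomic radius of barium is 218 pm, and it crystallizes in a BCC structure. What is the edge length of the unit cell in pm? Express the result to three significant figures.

In a BCC lattice, atoms touch along the body diagonal, so √3·a = 4r.
a = 4r/√3 = 4 × 218 / 1.7321 = 503 pm.

503 pm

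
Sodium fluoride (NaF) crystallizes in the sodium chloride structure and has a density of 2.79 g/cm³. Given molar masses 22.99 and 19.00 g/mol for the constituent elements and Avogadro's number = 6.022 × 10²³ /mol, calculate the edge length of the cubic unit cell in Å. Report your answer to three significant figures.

M(NaF) = 41.99 g/mol; Z = 4 formula units per cell.
a³ = Z·M/(N_A·ρ) = 4 × 41.99 / (6.022 × 10²³ × 2.79) = 9.997 × 10^-23 cm³, so a = 4.641 × 10^-8 cm = 4.64 Å.

4.64 Å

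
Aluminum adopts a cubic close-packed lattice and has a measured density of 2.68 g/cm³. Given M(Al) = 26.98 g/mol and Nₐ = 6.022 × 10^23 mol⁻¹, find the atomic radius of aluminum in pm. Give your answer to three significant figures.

For an FCC cell (Z = 4), a³ = Z·M/(N_A·ρ) = 4 × 26.98 / (6.022 × 10²³ × 2.680) = 6.687 × 10^-23 cm³, so a = 4.059 × 10^-8 cm = 405.9 pm.
Atoms touch along the face diagonal, so √2·a = 4r, so r = 0.3536 × a = 144 pm.

144 pm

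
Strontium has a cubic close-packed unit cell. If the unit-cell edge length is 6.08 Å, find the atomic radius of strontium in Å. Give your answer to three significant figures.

In an FCC lattice, atoms touch along the face diagonal, so √2·a = 4r.
r = √2·a/4 = 1.4142 × 6.08 / 4 = 2.15 Å.

2.15 Å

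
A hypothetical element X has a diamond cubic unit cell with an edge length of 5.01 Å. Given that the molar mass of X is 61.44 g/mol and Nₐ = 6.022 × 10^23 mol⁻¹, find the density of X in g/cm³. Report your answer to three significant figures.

A diamond cubic unit cell contains Z = 8 atoms.
Cell volume: a³ = (5.01 Å)³ = (5.010 × 10^-8 cm)³ = 1.258 × 10^-22 cm³.
ρ = Z·M/(N_A·a³) = 8 × 61.44 / (6.022 × 10²³ × 1.258 × 10^-22) = 6.491 g/cm³.

6.49 g/cm³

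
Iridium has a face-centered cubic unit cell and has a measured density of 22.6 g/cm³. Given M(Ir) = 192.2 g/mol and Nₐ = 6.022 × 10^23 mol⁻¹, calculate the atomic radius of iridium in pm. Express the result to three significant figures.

For an FCC cell (Z = 4), a³ = Z·M/(N_A·ρ) = 4 × 192.2 / (6.022 × 10²³ × 22.60) = 5.649 × 10^-23 cm³, so a = 3.837 × 10^-8 cm = 383.7 pm.
Atoms touch along the face diagonal, so √2·a = 4r, so r = 0.3536 × a = 136 pm.

136 pm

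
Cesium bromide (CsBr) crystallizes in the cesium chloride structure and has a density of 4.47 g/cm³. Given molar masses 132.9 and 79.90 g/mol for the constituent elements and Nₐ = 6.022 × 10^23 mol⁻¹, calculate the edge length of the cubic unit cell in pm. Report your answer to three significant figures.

429 pm

M(CsBr) = 212.8 g/mol; Z = 1 formula unit per cell.
a³ = Z·M/(N_A·ρ) = 1 × 212.8 / (6.022 × 10²³ × 4.47) = 7.905 × 10^-23 cm³, so a = 4.292 × 10^-8 cm = 429 pm.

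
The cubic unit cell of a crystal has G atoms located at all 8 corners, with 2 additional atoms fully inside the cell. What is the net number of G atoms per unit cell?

3

Corner atoms are shared by 8 cells (1/8 each), interior atoms are unshared.
Net atoms = 8 × 1/8 + 2 = 1 + 2 = 3.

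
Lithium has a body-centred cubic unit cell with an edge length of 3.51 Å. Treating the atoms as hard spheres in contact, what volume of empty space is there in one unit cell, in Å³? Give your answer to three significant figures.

13.8 Å³

In a BCC lattice atoms touch along the body diagonal, so √3·a = 4r, so r = 0.4330a = 1.520 Å.
V_cell = a³ = 43.24 Å³; V_atoms = 2 × (4/3)πr³ = 29.41 Å³.
Empty space = 43.24 − 29.41 = 13.8 Å³.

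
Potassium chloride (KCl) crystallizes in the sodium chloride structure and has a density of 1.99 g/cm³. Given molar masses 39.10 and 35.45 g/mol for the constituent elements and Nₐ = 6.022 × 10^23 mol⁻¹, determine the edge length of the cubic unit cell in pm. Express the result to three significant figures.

M(KCl) = 74.55 g/mol; Z = 4 formula units per cell.
a³ = Z·M/(N_A·ρ) = 4 × 74.55 / (6.022 × 10²³ × 1.99) = 2.488 × 10^-22 cm³, so a = 6.290 × 10^-8 cm = 629 pm.

629 pm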